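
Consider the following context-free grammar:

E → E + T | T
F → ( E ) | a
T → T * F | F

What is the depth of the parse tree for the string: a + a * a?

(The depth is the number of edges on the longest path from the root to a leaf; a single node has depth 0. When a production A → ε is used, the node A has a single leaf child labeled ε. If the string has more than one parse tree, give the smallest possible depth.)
The grammar is unambiguous; the parse tree of a + a * a is:
E → E + T at the root (depth 0).
  Left E (depth 1) → T (2) → F (3) → a (4).
  Right T (depth 1) → T * F; that T (2) → F (3) → a (4); F (2) → a (3).
The longest root-to-leaf paths have 4 edges.
Depth = 4.

Final answer: 4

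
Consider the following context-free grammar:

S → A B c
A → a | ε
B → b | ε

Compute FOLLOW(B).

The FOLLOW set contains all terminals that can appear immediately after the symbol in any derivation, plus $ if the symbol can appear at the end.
B occurs in S → A B c, immediately followed by the terminal c. So FOLLOW(B) = {c}.

Final answer: {c}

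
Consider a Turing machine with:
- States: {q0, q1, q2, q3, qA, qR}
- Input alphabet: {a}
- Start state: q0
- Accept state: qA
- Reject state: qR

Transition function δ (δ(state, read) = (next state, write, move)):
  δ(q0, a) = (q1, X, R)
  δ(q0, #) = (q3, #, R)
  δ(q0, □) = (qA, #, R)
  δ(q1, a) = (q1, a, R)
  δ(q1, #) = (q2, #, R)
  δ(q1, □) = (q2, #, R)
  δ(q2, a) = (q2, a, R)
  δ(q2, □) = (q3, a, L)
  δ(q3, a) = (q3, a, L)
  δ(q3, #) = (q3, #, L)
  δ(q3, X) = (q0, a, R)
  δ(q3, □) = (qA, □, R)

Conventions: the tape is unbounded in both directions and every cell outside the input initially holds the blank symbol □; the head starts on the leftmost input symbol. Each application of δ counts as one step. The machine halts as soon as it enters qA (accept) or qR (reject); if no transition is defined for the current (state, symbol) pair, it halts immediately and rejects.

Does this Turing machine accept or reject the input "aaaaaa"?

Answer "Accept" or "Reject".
Trace (configuration after each step, as tape_left[state]tape_right with head position):
Step 0: [q0]aaaaaa (head at position 0)
Step 1: X[q1]aaaaa (head 1)
Step 2: Xa[q1]aaaa (head 2)
Step 3: Xaa[q1]aaa (head 3)
Step 4: Xaaa[q1]aa (head 4)
Step 5: Xaaaa[q1]a (head 5)
Step 6: Xaaaaa[q1]□ (head 6)
Step 7: Xaaaaa#[q2]□ (head 7)
Step 8: Xaaaaa[q3]#a (head 6)
Step 9: Xaaaa[q3]a#a (head 5)
Step 10: Xaaa[q3]aa#a (head 4)
Step 11: Xaa[q3]aaa#a (head 3)
Step 12: Xa[q3]aaaa#a (head 2)
Step 13: X[q3]aaaaa#a (head 1)
Step 14: [q3]Xaaaaa#a (head 0)
Step 15: a[q0]aaaaa#a (head 1)
Step 16: aX[q1]aaaa#a (head 2)
Step 17: aXa[q1]aaa#a (head 3)
Step 18: aXaa[q1]aa#a (head 4)
Step 19: aXaaa[q1]a#a (head 5)
Step 20: aXaaaa[q1]#a (head 6)
Step 21: aXaaaa#[q2]a (head 7)
Step 22: aXaaaa#a[q2]□ (head 8)
Step 23: aXaaaa#[q3]aa (head 7)
Step 24: aXaaaa[q3]#aa (head 6)
Step 25: aXaaa[q3]a#aa (head 5)
Step 26: aXaa[q3]aa#aa (head 4)
Step 27: aXa[q3]aaa#aa (head 3)
Step 28: aX[q3]aaaa#aa (head 2)
Step 29: a[q3]Xaaaa#aa (head 1)
Step 30: aa[q0]aaaa#aa (head 2)
Step 31: aaX[q1]aaa#aa (head 3)
Step 32: aaXa[q1]aa#aa (head 4)
Step 33: aaXaa[q1]a#aa (head 5)
Step 34: aaXaaa[q1]#aa (head 6)
Step 35: aaXaaa#[q2]aa (head 7)
Step 36: aaXaaa#a[q2]a (head 8)
Step 37: aaXaaa#aa[q2]□ (head 9)
Step 38: aaXaaa#a[q3]aa (head 8)
Step 39: aaXaaa#[q3]aaa (head 7)
Step 40: aaXaaa[q3]#aaa (head 6)
Step 41: aaXaa[q3]a#aaa (head 5)
Step 42: aaXa[q3]aa#aaa (head 4)
Step 43: aaX[q3]aaa#aaa (head 3)
Step 44: aa[q3]Xaaa#aaa (head 2)
Step 45: aaa[q0]aaa#aaa (head 3)
Step 46: aaaX[q1]aa#aaa (head 4)
Step 47: aaaXa[q1]a#aaa (head 5)
Step 48: aaaXaa[q1]#aaa (head 6)
Step 49: aaaXaa#[q2]aaa (head 7)
Step 50: aaaXaa#a[q2]aa (head 8)
Step 51: aaaXaa#aa[q2]a (head 9)
Step 52: aaaXaa#aaa[q2]□ (head 10)
Step 53: aaaXaa#aa[q3]aa (head 9)
Step 54: aaaXaa#a[q3]aaa (head 8)
Step 55: aaaXaa#[q3]aaaa (head 7)
Step 56: aaaXaa[q3]#aaaa (head 6)
Step 57: aaaXa[q3]a#aaaa (head 5)
Step 58: aaaX[q3]aa#aaaa (head 4)
Step 59: aaa[q3]Xaa#aaaa (head 3)
Step 60: aaaa[q0]aa#aaaa (head 4)
Step 61: aaaaX[q1]a#aaaa (head 5)
Step 62: aaaaXa[q1]#aaaa (head 6)
Step 63: aaaaXa#[q2]aaaa (head 7)
Step 64: aaaaXa#a[q2]aaa (head 8)
Step 65: aaaaXa#aa[q2]aa (head 9)
Step 66: aaaaXa#aaa[q2]a (head 10)
Step 67: aaaaXa#aaaa[q2]□ (head 11)
Step 68: aaaaXa#aaa[q3]aa (head 10)
Step 69: aaaaXa#aa[q3]aaa (head 9)
Step 70: aaaaXa#a[q3]aaaa (head 8)
Step 71: aaaaXa#[q3]aaaaa (head 7)
Step 72: aaaaXa[q3]#aaaaa (head 6)
Step 73: aaaaX[q3]a#aaaaa (head 5)
Step 74: aaaa[q3]Xa#aaaaa (head 4)
Step 75: aaaaa[q0]a#aaaaa (head 5)
Step 76: aaaaaX[q1]#aaaaa (head 6)
Step 77: aaaaaX#[q2]aaaaa (head 7)
Step 78: aaaaaX#a[q2]aaaa (head 8)
Step 79: aaaaaX#aa[q2]aaa (head 9)
Step 80: aaaaaX#aaa[q2]aa (head 10)
Step 81: aaaaaX#aaaa[q2]a (head 11)
Step 82: aaaaaX#aaaaa[q2]□ (head 12)
Step 83: aaaaaX#aaaa[q3]aa (head 11)
Step 84: aaaaaX#aaa[q3]aaa (head 10)
Step 85: aaaaaX#aa[q3]aaaa (head 9)
Step 86: aaaaaX#a[q3]aaaaa (head 8)
Step 87: aaaaaX#[q3]aaaaaa (head 7)
Step 88: aaaaaX[q3]#aaaaaa (head 6)
Step 89: aaaaa[q3]X#aaaaaa (head 5)
Step 90: aaaaaa[q0]#aaaaaa (head 6)
Step 91: aaaaaa#[q3]aaaaaa (head 7)
Step 92: aaaaaa[q3]#aaaaaa (head 6)
Step 93: aaaaa[q3]a#aaaaaa (head 5)
Step 94: aaaa[q3]aa#aaaaaa (head 4)
Step 95: aaa[q3]aaa#aaaaaa (head 3)
Step 96: aa[q3]aaaa#aaaaaa (head 2)
Step 97: a[q3]aaaaa#aaaaaa (head 1)
Step 98: [q3]aaaaaa#aaaaaa (head 0)
Step 99: [q3]□aaaaaa#aaaaaa (head -1)
Step 100: □[qA]aaaaaa#aaaaaa (head 0)
The machine is in qA, so it halts and accepts.

Final answer: Accept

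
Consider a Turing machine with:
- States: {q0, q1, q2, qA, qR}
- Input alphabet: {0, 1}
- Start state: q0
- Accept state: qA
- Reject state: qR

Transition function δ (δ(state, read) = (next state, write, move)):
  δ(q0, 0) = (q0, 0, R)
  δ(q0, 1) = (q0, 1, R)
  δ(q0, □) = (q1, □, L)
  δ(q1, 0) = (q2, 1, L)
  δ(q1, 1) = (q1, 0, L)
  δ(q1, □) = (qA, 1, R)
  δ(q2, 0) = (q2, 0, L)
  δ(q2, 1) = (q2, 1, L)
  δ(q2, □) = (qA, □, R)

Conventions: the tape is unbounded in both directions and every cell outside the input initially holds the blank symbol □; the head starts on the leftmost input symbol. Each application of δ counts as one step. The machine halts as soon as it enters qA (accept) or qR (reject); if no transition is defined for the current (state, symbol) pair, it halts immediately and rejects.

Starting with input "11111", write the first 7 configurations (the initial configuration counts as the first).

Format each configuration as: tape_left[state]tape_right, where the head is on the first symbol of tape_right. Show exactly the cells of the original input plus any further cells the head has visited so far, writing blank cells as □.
Step 0: [q0]11111 (head at position 0)
Step 1: δ(q0, 1) = (q0, 1, R)  ⊢  1[q0]1111 (head at position 1)
Step 2: δ(q0, 1) = (q0, 1, R)  ⊢  11[q0]111 (head at position 2)
Step 3: δ(q0, 1) = (q0, 1, R)  ⊢  111[q0]11 (head at position 3)
Step 4: δ(q0, 1) = (q0, 1, R)  ⊢  1111[q0]1 (head at position 4)
Step 5: δ(q0, 1) = (q0, 1, R)  ⊢  11111[q0]□ (head at position 5)
Step 6: δ(q0, □) = (q1, □, L)  ⊢  1111[q1]1□ (head at position 4)

Final answer: [q0]11111 ⊢ 1[q0]1111 ⊢ 11[q0]111 ⊢ 111[q0]11 ⊢ 1111[q0]1 ⊢ 11111[q0]□ ⊢ 1111[q1]1□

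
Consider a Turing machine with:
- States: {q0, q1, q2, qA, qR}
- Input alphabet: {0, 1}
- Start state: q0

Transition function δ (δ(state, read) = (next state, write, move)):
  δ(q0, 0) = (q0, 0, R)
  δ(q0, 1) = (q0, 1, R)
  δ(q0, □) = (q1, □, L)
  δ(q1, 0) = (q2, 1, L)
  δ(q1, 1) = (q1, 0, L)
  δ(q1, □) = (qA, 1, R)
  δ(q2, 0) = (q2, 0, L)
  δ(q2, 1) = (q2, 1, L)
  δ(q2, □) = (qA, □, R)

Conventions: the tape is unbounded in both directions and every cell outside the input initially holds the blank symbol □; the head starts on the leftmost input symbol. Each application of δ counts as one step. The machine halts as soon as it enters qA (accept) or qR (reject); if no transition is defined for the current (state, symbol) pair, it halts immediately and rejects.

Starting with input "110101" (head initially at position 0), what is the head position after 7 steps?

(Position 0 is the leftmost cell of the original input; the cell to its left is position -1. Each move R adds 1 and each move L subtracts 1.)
Step 0: [q0]110101 (head at position 0)
Step 1: δ(q0, 1) = (q0, 1, R)  ⊢  1[q0]10101 (head at position 1)
Step 2: δ(q0, 1) = (q0, 1, R)  ⊢  11[q0]0101 (head at position 2)
Step 3: δ(q0, 0) = (q0, 0, R)  ⊢  110[q0]101 (head at position 3)
Step 4: δ(q0, 1) = (q0, 1, R)  ⊢  1101[q0]01 (head at position 4)
Step 5: δ(q0, 0) = (q0, 0, R)  ⊢  11010[q0]1 (head at position 5)
Step 6: δ(q0, 1) = (q0, 1, R)  ⊢  110101[q0]□ (head at position 6)
Step 7: δ(q0, □) = (q1, □, L)  ⊢  11010[q1]1□ (head at position 5)
Head position after 7 steps: 5

Final answer: Position 5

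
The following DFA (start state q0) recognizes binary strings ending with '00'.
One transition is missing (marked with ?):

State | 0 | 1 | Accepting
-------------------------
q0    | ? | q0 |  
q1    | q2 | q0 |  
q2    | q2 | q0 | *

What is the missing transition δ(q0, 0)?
q1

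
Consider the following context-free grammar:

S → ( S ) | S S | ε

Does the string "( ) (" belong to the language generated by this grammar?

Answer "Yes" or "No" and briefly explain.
Each production adds parentheses only in matched pairs (S → ( S )) or none at all, so every derived string has equally many '(' and ')'. The string ( ) ( has two '(' and one ')', so it cannot be derived.

Final answer: No - no valid derivation exists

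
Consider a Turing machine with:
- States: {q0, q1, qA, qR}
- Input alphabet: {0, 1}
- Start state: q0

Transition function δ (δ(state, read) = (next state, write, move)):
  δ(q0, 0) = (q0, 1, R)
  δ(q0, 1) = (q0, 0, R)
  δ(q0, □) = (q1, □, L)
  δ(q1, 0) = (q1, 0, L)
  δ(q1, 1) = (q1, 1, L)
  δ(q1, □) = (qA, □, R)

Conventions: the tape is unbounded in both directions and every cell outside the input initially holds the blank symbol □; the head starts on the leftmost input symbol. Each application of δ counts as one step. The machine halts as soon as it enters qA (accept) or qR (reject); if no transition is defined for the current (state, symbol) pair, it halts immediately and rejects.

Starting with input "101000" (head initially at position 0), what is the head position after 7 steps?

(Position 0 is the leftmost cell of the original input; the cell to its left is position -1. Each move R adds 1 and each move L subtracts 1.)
Step 0: [q0]101000 (head at position 0)
Step 1: δ(q0, 1) = (q0, 0, R)  ⊢  0[q0]01000 (head at position 1)
Step 2: δ(q0, 0) = (q0, 1, R)  ⊢  01[q0]1000 (head at position 2)
Step 3: δ(q0, 1) = (q0, 0, R)  ⊢  010[q0]000 (head at position 3)
Step 4: δ(q0, 0) = (q0, 1, R)  ⊢  0101[q0]00 (head at position 4)
Step 5: δ(q0, 0) = (q0, 1, R)  ⊢  01011[q0]0 (head at position 5)
Step 6: δ(q0, 0) = (q0, 1, R)  ⊢  010111[q0]□ (head at position 6)
Step 7: δ(q0, □) = (q1, □, L)  ⊢  01011[q1]1□ (head at position 5)
Head position after 7 steps: 5

Final answer: Position 5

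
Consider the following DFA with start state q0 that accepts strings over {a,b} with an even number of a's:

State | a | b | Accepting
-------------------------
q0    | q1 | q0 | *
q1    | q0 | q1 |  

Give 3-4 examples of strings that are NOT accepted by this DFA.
Any strings that end in a non-accepting state work; for example:
"bba": q0 → q0 → q0 → q1; q1 is not accepting → rejected
"aaba": q0 → q1 → q0 → q0 → q1; q1 is not accepting → rejected
"bbab": q0 → q0 → q0 → q1 → q1; q1 is not accepting → rejected
"bbba": q0 → q0 → q0 → q0 → q1; q1 is not accepting → rejected

Final answer: "bba", "aaba", "bbab", "bbba"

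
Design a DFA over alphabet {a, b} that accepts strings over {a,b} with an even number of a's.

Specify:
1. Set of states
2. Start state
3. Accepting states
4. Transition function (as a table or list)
One valid DFA (any DFA recognizing the same language is acceptable):
States: {q0, q1}
Start: q0
Accepting: {q0}
Transitions (accepting states marked with *):
State | a | b | Accepting
-------------------------
q0    | q1 | q0 | *
q1    | q0 | q1 |  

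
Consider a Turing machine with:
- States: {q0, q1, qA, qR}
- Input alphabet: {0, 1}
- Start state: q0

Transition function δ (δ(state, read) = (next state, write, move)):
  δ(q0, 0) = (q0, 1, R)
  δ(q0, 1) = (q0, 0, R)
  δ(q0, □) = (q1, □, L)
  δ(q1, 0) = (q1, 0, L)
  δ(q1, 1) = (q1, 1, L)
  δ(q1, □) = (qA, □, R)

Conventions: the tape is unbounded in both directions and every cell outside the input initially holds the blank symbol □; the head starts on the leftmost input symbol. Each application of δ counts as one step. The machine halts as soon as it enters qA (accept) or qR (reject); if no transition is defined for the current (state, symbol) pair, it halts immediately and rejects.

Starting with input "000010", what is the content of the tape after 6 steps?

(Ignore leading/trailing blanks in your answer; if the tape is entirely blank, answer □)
Step 0: [q0]000010 (head at position 0)
Step 1: δ(q0, 0) = (q0, 1, R)  ⊢  1[q0]00010 (head at position 1)
Step 2: δ(q0, 0) = (q0, 1, R)  ⊢  11[q0]0010 (head at position 2)
Step 3: δ(q0, 0) = (q0, 1, R)  ⊢  111[q0]010 (head at position 3)
Step 4: δ(q0, 0) = (q0, 1, R)  ⊢  1111[q0]10 (head at position 4)
Step 5: δ(q0, 1) = (q0, 0, R)  ⊢  11110[q0]0 (head at position 5)
Step 6: δ(q0, 0) = (q0, 1, R)  ⊢  111101[q0]□ (head at position 6)
Tape after 6 steps (ignoring surrounding blanks): 111101

Final answer: Tape: 111101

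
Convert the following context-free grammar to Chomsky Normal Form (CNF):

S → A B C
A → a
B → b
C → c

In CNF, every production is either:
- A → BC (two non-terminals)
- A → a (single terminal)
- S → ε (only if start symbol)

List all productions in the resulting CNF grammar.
The grammar has no ε-productions or unit productions to eliminate.
A → a is already in CNF (single terminal) – keep it.
B → b is already in CNF (single terminal) – keep it.
C → c is already in CNF (single terminal) – keep it.
S → A B C has 3 symbols on the right: break it into binary productions S → A X0, X0 → B C.
Resulting CNF grammar (5 productions): A → a; B → b; C → c; S → A X0; X0 → B C

Final answer: A → a; B → b; C → c; S → A X0; X0 → B C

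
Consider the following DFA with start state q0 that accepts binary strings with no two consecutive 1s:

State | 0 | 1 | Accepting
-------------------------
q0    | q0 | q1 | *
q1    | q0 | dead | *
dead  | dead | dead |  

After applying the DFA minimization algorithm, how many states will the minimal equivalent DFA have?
All 3 states are reachable from q0, so none can be removed as unreachable.
Table-filling: first mark every (accepting, non-accepting) pair as distinguishable (accepting: {q0, q1}; non-accepting: {dead}).
Round 1: (q0, q1) on '1' go to q1 and dead, already distinguishable → mark.
Every pair of states is distinguishable, so the DFA is already minimal.
Equivalence classes: {q0}, {q1}, {dead} → 3 states.

Final answer: 3 states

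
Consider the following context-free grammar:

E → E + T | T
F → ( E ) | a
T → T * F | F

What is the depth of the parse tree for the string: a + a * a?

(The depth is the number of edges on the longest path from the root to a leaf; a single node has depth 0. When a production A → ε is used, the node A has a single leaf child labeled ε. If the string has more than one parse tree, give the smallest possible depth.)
The grammar is unambiguous; the parse tree of a + a * a is:
E → E + T at the root (depth 0).
  Left E (depth 1) → T (2) → F (3) → a (4).
  Right T (depth 1) → T * F; that T (2) → F (3) → a (4); F (2) → a (3).
The longest root-to-leaf paths have 4 edges.
Depth = 4.

Final answer: 4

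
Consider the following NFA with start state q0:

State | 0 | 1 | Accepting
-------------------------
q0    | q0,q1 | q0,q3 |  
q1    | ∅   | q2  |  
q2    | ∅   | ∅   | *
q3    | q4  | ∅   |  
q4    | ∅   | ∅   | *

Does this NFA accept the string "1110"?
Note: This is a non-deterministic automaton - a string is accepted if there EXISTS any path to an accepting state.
Track the set of states the NFA could be in: start {q0}
Read '1': {q0} → {q0, q3}
Read '1': {q0, q3} → {q0, q3}
Read '1': {q0, q3} → {q0, q3}
Read '0': {q0, q3} → {q0, q1, q4}
Final set {q0, q1, q4} contains accepting state(s) {q4} → accepted.

Final answer: Yes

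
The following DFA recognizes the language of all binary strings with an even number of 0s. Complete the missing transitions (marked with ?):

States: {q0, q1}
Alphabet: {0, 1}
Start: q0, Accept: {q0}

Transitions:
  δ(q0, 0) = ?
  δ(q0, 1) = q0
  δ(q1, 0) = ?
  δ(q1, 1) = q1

What each state remembers (consistent with the given transitions and accept states):
  q0: an even number of 0s has been read so far
  q1: an odd number of 0s has been read so far
Filling in the missing entries:
  δ(q0, 0): in q0 (an even number of 0s has been read so far), after reading 0 we have: an odd number of 0s has been read so far → q1
  δ(q1, 0): in q1 (an odd number of 0s has been read so far), after reading 0 we have: an even number of 0s has been read so far → q0

Final answer: δ(q0, 0) = q1; δ(q1, 0) = q0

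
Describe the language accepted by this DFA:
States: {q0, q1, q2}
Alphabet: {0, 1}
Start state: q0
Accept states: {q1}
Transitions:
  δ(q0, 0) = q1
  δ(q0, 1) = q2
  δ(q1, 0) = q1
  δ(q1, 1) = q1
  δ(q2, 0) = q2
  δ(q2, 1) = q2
Analyzing the DFA structure:
Start state: q0
Accept states: {q1}
Interpreting what each state remembers (checking against the transitions):
  q0: nothing has been read yet
  q1: the first symbol was 0
  q2: the first symbol was 1 (trap state)
  δ(q0, 0): in q0 (nothing has been read yet), after reading 0 we have: the first symbol was 0 → q1
  δ(q0, 1): in q0 (nothing has been read yet), after reading 1 we have: the first symbol was 1 (trap state) → q2
  δ(q1, 0): in q1 (the first symbol was 0), after reading 0 we have: the first symbol was 0 → q1
  δ(q1, 1): in q1 (the first symbol was 0), after reading 1 we have: the first symbol was 0 → q1
  δ(q2, 0): in q2 (the first symbol was 1 (trap state)), after reading 0 we have: the first symbol was 1 (trap state) → q2
  δ(q2, 1): in q2 (the first symbol was 1 (trap state)), after reading 1 we have: the first symbol was 1 (trap state) → q2
A string is accepted iff it ends in {q1}, i.e. the first symbol was 0.
Language: All binary strings starting with 0

Final answer: All binary strings starting with 0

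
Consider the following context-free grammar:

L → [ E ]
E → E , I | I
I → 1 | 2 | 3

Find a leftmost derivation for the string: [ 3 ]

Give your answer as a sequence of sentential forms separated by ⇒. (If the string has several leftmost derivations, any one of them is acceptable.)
Start with L.
Step 1: the leftmost non-terminal is L; apply L → [ E ]:  [ E ]
Step 2: the leftmost non-terminal is E; apply E → I:  [ I ]
Step 3: the leftmost non-terminal is I; apply I → 3:  [ 3 ]

Final answer: L ⇒ [ E ] ⇒ [ I ] ⇒ [ 3 ]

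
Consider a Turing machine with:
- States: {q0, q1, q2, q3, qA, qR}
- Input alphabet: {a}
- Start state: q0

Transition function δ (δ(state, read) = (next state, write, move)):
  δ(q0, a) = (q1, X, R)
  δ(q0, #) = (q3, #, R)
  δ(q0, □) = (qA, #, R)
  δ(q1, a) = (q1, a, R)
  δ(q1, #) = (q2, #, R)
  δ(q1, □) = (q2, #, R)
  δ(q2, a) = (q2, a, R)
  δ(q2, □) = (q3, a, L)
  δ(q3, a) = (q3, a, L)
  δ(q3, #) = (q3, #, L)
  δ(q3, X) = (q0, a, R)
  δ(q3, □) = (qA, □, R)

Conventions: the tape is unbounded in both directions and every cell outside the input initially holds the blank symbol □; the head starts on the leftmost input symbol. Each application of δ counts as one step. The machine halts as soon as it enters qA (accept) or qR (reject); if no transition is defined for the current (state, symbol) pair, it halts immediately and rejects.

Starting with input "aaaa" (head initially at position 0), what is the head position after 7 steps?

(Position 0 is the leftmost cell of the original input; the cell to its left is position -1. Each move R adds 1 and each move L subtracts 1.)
Step 0: [q0]aaaa (head at position 0)
Step 1: δ(q0, a) = (q1, X, R)  ⊢  X[q1]aaa (head at position 1)
Step 2: δ(q1, a) = (q1, a, R)  ⊢  Xa[q1]aa (head at position 2)
Step 3: δ(q1, a) = (q1, a, R)  ⊢  Xaa[q1]a (head at position 3)
Step 4: δ(q1, a) = (q1, a, R)  ⊢  Xaaa[q1]□ (head at position 4)
Step 5: δ(q1, □) = (q2, #, R)  ⊢  Xaaa#[q2]□ (head at position 5)
Step 6: δ(q2, □) = (q3, a, L)  ⊢  Xaaa[q3]#a (head at position 4)
Step 7: δ(q3, #) = (q3, #, L)  ⊢  Xaa[q3]a#a (head at position 3)
Head position after 7 steps: 3

Final answer: Position 3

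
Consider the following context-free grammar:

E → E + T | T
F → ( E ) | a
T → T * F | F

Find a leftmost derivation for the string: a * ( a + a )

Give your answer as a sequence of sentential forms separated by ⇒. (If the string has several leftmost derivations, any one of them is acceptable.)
Start with E.
Step 1: the leftmost non-terminal is E; apply E → T:  T
Step 2: the leftmost non-terminal is T; apply T → T * F:  T * F
Step 3: the leftmost non-terminal is T; apply T → F:  F * F
Step 4: the leftmost non-terminal is F; apply F → a:  a * F
Step 5: the leftmost non-terminal is F; apply F → ( E ):  a * ( E )
Step 6: the leftmost non-terminal is E; apply E → E + T:  a * ( E + T )
Step 7: the leftmost non-terminal is E; apply E → T:  a * ( T + T )
Step 8: the leftmost non-terminal is T; apply T → F:  a * ( F + T )
Step 9: the leftmost non-terminal is F; apply F → a:  a * ( a + T )
Step 10: the leftmost non-terminal is T; apply T → F:  a * ( a + F )
Step 11: the leftmost non-terminal is F; apply F → a:  a * ( a + a )

Final answer: E ⇒ T ⇒ T * F ⇒ F * F ⇒ a * F ⇒ a * ( E ) ⇒ a * ( E + T ) ⇒ a * ( T + T ) ⇒ a * ( F + T ) ⇒ a * ( a + T ) ⇒ a * ( a + F ) ⇒ a * ( a + a )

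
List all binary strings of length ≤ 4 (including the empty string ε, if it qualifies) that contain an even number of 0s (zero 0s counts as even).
Checking every binary string of length 0 to 4:
  Length 0: accepted: ε | rejected: (none)
  Length 1: accepted: 1 | rejected: 0
  Length 2: accepted: 00, 11 | rejected: 01, 10
  Length 3: accepted: 001, 010, 100, 111 | rejected: 000, 011, 101, 110
  Length 4: accepted: 0000, 0011, 0101, 0110, 1001, 1010, 1100, 1111 | rejected: 0001, 0010, 0100, 0111, 1000, 1011, 1101, 1110
Total: 16 string(s).

Final answer: ε, 1, 00, 11, 001, 010, 100, 111, 0000, 0011, 0101, 0110, 1001, 1010, 1100, 1111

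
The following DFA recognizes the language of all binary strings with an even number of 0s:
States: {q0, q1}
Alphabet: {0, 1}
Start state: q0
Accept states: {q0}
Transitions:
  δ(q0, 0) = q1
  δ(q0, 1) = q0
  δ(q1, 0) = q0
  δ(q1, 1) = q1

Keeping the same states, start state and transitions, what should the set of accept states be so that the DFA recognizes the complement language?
The DFA is complete (every state has a transition on every symbol), so the complement
is recognized by the same DFA with accepting and non-accepting states swapped.
Original accept states: {q0}
Complement accept states = All states - Original accept states
= {q0, q1} - {q0}
= {q1}
Complement language: strings with an ODD number of 0s

Final answer: {q1}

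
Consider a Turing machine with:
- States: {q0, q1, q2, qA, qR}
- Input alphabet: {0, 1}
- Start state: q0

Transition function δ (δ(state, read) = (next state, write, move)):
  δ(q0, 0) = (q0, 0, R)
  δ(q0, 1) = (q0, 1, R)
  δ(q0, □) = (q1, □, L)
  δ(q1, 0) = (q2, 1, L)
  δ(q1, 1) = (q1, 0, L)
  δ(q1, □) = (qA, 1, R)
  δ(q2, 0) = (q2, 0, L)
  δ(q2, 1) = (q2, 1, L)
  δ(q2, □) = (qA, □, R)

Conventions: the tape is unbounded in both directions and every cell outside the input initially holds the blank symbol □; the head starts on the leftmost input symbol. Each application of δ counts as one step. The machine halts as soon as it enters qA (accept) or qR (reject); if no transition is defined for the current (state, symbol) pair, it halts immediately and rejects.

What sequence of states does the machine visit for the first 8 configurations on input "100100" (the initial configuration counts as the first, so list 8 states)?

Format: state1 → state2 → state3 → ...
Step 0: [q0]100100 (head at position 0)
Step 1: δ(q0, 1) = (q0, 1, R)  ⊢  1[q0]00100 (head at position 1)
Step 2: δ(q0, 0) = (q0, 0, R)  ⊢  10[q0]0100 (head at position 2)
Step 3: δ(q0, 0) = (q0, 0, R)  ⊢  100[q0]100 (head at position 3)
Step 4: δ(q0, 1) = (q0, 1, R)  ⊢  1001[q0]00 (head at position 4)
Step 5: δ(q0, 0) = (q0, 0, R)  ⊢  10010[q0]0 (head at position 5)
Step 6: δ(q0, 0) = (q0, 0, R)  ⊢  100100[q0]□ (head at position 6)
Step 7: δ(q0, □) = (q1, □, L)  ⊢  10010[q1]0□ (head at position 5)
Reading off the states of these 8 configurations: q0 → q0 → q0 → q0 → q0 → q0 → q0 → q1

Final answer: q0 → q0 → q0 → q0 → q0 → q0 → q0 → q1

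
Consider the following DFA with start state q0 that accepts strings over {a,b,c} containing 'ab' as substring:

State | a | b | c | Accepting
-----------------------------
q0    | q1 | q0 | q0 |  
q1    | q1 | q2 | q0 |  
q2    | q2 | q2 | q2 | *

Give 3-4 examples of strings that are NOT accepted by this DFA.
Any strings that end in a non-accepting state work; for example:
"aaac": q0 → q1 → q1 → q1 → q0; q0 is not accepting → rejected
"acac": q0 → q1 → q0 → q1 → q0; q0 is not accepting → rejected
"acbc": q0 → q1 → q0 → q0 → q0; q0 is not accepting → rejected
"caaa": q0 → q0 → q1 → q1 → q1; q1 is not accepting → rejected

Final answer: "aaac", "acac", "acbc", "caaa"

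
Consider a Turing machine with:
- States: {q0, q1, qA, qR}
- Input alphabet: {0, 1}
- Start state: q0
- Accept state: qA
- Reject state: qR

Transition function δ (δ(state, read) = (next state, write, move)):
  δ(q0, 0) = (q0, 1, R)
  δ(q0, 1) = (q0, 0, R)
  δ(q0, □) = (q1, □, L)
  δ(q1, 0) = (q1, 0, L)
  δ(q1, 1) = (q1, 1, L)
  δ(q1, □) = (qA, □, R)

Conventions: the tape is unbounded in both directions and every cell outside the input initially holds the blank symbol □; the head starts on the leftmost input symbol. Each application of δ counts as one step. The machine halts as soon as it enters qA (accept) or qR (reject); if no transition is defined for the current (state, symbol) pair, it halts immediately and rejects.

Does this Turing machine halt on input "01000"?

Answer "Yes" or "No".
Step 0: [q0]01000 (head at position 0)
Step 1: δ(q0, 0) = (q0, 1, R)  ⊢  1[q0]1000 (head at position 1)
Step 2: δ(q0, 1) = (q0, 0, R)  ⊢  10[q0]000 (head at position 2)
Step 3: δ(q0, 0) = (q0, 1, R)  ⊢  101[q0]00 (head at position 3)
Step 4: δ(q0, 0) = (q0, 1, R)  ⊢  1011[q0]0 (head at position 4)
Step 5: δ(q0, 0) = (q0, 1, R)  ⊢  10111[q0]□ (head at position 5)
Step 6: δ(q0, □) = (q1, □, L)  ⊢  1011[q1]1□ (head at position 4)
Step 7: δ(q1, 1) = (q1, 1, L)  ⊢  101[q1]11□ (head at position 3)
Step 8: δ(q1, 1) = (q1, 1, L)  ⊢  10[q1]111□ (head at position 2)
Step 9: δ(q1, 1) = (q1, 1, L)  ⊢  1[q1]0111□ (head at position 1)
Step 10: δ(q1, 0) = (q1, 0, L)  ⊢  [q1]10111□ (head at position 0)
Step 11: δ(q1, 1) = (q1, 1, L)  ⊢  [q1]□10111□ (head at position -1)
Step 12: δ(q1, □) = (qA, □, R)  ⊢  □[qA]10111□ (head at position 0)
The machine is in qA, so it halts and accepts.
It halts after 12 steps.

Final answer: Yes - halts after 12 steps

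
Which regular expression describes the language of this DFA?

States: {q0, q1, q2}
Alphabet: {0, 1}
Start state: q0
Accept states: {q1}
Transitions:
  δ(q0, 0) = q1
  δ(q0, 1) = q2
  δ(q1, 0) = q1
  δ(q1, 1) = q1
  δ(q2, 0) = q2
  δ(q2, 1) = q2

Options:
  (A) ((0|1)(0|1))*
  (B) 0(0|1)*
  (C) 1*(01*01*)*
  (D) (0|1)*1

Testing sample strings against the DFA:
  '1011' -> rejected
  '001' -> accepted
  '010' -> accepted
  '0110' -> accepted
Checking each option for a counterexample:
  (A) ((0|1)(0|1))*: ε is rejected by the DFA but matches the regex → eliminated
  (B) 0(0|1)*: agrees with the DFA on all strings of length ≤ 4
  (C) 1*(01*01*)*: ε is rejected by the DFA but matches the regex → eliminated
  (D) (0|1)*1: '0' is accepted by the DFA but does not match the regex → eliminated
Only (B) 0(0|1)* is consistent with the DFA.

Final answer: (B) 0(0|1)*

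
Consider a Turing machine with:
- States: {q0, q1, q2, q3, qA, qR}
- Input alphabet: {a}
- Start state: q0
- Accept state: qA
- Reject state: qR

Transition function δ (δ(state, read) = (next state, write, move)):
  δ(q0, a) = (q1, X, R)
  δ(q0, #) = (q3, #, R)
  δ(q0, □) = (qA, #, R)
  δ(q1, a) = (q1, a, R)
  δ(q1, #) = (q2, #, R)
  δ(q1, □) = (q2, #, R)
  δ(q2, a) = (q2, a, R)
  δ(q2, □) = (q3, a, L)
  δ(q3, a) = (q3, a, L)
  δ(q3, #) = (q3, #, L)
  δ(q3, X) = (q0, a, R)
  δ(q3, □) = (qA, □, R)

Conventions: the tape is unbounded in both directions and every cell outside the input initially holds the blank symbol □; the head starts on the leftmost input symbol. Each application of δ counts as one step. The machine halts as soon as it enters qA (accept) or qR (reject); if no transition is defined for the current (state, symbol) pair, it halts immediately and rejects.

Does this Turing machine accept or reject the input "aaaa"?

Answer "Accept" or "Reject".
Trace (configuration after each step, as tape_left[state]tape_right with head position):
Step 0: [q0]aaaa (head at position 0)
Step 1: X[q1]aaa (head 1)
Step 2: Xa[q1]aa (head 2)
Step 3: Xaa[q1]a (head 3)
Step 4: Xaaa[q1]□ (head 4)
Step 5: Xaaa#[q2]□ (head 5)
Step 6: Xaaa[q3]#a (head 4)
Step 7: Xaa[q3]a#a (head 3)
Step 8: Xa[q3]aa#a (head 2)
Step 9: X[q3]aaa#a (head 1)
Step 10: [q3]Xaaa#a (head 0)
Step 11: a[q0]aaa#a (head 1)
Step 12: aX[q1]aa#a (head 2)
Step 13: aXa[q1]a#a (head 3)
Step 14: aXaa[q1]#a (head 4)
Step 15: aXaa#[q2]a (head 5)
Step 16: aXaa#a[q2]□ (head 6)
Step 17: aXaa#[q3]aa (head 5)
Step 18: aXaa[q3]#aa (head 4)
Step 19: aXa[q3]a#aa (head 3)
Step 20: aX[q3]aa#aa (head 2)
Step 21: a[q3]Xaa#aa (head 1)
Step 22: aa[q0]aa#aa (head 2)
Step 23: aaX[q1]a#aa (head 3)
Step 24: aaXa[q1]#aa (head 4)
Step 25: aaXa#[q2]aa (head 5)
Step 26: aaXa#a[q2]a (head 6)
Step 27: aaXa#aa[q2]□ (head 7)
Step 28: aaXa#a[q3]aa (head 6)
Step 29: aaXa#[q3]aaa (head 5)
Step 30: aaXa[q3]#aaa (head 4)
Step 31: aaX[q3]a#aaa (head 3)
Step 32: aa[q3]Xa#aaa (head 2)
Step 33: aaa[q0]a#aaa (head 3)
Step 34: aaaX[q1]#aaa (head 4)
Step 35: aaaX#[q2]aaa (head 5)
Step 36: aaaX#a[q2]aa (head 6)
Step 37: aaaX#aa[q2]a (head 7)
Step 38: aaaX#aaa[q2]□ (head 8)
Step 39: aaaX#aa[q3]aa (head 7)
Step 40: aaaX#a[q3]aaa (head 6)
Step 41: aaaX#[q3]aaaa (head 5)
Step 42: aaaX[q3]#aaaa (head 4)
Step 43: aaa[q3]X#aaaa (head 3)
Step 44: aaaa[q0]#aaaa (head 4)
Step 45: aaaa#[q3]aaaa (head 5)
Step 46: aaaa[q3]#aaaa (head 4)
Step 47: aaa[q3]a#aaaa (head 3)
Step 48: aa[q3]aa#aaaa (head 2)
Step 49: a[q3]aaa#aaaa (head 1)
Step 50: [q3]aaaa#aaaa (head 0)
Step 51: [q3]□aaaa#aaaa (head -1)
Step 52: □[qA]aaaa#aaaa (head 0)
The machine is in qA, so it halts and accepts.

Final answer: Accept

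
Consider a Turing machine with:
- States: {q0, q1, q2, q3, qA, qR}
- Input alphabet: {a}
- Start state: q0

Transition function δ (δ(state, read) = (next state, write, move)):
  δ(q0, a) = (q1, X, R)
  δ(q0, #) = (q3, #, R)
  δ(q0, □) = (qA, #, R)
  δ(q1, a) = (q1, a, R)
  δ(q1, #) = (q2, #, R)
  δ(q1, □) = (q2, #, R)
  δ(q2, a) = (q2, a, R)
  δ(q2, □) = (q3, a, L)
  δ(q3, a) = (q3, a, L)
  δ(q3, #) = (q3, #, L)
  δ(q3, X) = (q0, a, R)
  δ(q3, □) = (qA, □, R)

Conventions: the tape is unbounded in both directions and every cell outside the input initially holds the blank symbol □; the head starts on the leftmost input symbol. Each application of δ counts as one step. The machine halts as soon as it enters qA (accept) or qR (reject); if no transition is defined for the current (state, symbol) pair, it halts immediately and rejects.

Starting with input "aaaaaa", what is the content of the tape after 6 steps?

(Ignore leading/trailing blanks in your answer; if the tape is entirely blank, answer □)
Step 0: [q0]aaaaaa (head at position 0)
Step 1: δ(q0, a) = (q1, X, R)  ⊢  X[q1]aaaaa (head at position 1)
Step 2: δ(q1, a) = (q1, a, R)  ⊢  Xa[q1]aaaa (head at position 2)
Step 3: δ(q1, a) = (q1, a, R)  ⊢  Xaa[q1]aaa (head at position 3)
Step 4: δ(q1, a) = (q1, a, R)  ⊢  Xaaa[q1]aa (head at position 4)
Step 5: δ(q1, a) = (q1, a, R)  ⊢  Xaaaa[q1]a (head at position 5)
Step 6: δ(q1, a) = (q1, a, R)  ⊢  Xaaaaa[q1]□ (head at position 6)
Tape after 6 steps (ignoring surrounding blanks): Xaaaaa

Final answer: Tape: Xaaaaa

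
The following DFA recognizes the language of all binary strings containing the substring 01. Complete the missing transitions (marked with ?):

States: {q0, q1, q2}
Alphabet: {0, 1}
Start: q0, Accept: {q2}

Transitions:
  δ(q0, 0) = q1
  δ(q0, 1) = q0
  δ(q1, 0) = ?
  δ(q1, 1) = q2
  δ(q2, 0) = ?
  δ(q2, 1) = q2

What each state remembers (consistent with the given transitions and accept states):
  q0: 01 not seen yet and the last symbol was not 0
  q1: 01 not seen yet and the last symbol was 0
  q2: the substring 01 has already been seen
Filling in the missing entries:
  δ(q1, 0): in q1 (01 not seen yet and the last symbol was 0), after reading 0 we have: 01 not seen yet and the last symbol was 0 → q1
  δ(q2, 0): in q2 (the substring 01 has already been seen), after reading 0 we have: the substring 01 has already been seen → q2

Final answer: δ(q1, 0) = q1; δ(q2, 0) = q2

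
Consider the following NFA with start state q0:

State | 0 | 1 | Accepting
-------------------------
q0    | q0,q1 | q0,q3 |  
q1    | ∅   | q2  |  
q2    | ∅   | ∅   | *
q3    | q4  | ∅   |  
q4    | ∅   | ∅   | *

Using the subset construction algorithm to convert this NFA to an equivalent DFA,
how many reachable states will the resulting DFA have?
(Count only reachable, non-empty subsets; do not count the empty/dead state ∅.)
Start subset: {q0}
{q0}: on 0 → {q0, q1}, on 1 → {q0, q3}
{q0, q1}: on 0 → {q0, q1}, on 1 → {q0, q2, q3}
{q0, q3}: on 0 → {q0, q1, q4}, on 1 → {q0, q3}
{q0, q2, q3}: on 0 → {q0, q1, q4}, on 1 → {q0, q3}
{q0, q1, q4}: on 0 → {q0, q1}, on 1 → {q0, q2, q3}
Reachable non-empty subsets: {q0}, {q0, q1}, {q0, q3}, {q0, q2, q3}, {q0, q1, q4} — 5 in total.

Final answer: 5 states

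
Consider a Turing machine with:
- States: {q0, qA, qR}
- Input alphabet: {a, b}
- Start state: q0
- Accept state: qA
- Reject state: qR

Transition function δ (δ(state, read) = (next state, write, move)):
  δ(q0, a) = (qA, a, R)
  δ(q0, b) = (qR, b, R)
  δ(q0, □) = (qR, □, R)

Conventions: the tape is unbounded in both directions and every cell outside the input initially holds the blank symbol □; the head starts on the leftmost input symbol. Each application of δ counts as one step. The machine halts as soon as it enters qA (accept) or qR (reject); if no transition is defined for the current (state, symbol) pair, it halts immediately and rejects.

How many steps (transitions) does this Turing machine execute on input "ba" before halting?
Step 0: [q0]ba (head at position 0)
Step 1: δ(q0, b) = (qR, b, R)  ⊢  b[qR]a (head at position 1)
The machine is in qR, so it halts and rejects.
Number of transitions executed: 1.

Final answer: 1 steps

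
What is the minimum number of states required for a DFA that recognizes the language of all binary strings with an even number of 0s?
Language: binary strings with an even number of 0s
Lower bound (Myhill–Nerode): the prefixes ε, 0 are pairwise distinguishable:
  ε vs 0: suffix ε distinguishes them (ε has zero 0s (accepted), 0 has one 0 (rejected))
So any DFA needs at least 2 states.
Upper bound: a DFA with 2 states exists (one state per class above).
Minimum states: 2

Final answer: 2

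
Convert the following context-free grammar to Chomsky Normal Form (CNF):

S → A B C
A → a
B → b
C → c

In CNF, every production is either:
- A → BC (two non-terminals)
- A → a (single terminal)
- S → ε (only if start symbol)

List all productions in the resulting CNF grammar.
The grammar has no ε-productions or unit productions to eliminate.
A → a is already in CNF (single terminal) – keep it.
B → b is already in CNF (single terminal) – keep it.
C → c is already in CNF (single terminal) – keep it.
S → A B C has 3 symbols on the right: break it into binary productions S → A X0, X0 → B C.
Resulting CNF grammar (5 productions): A → a; B → b; C → c; S → A X0; X0 → B C

Final answer: A → a; B → b; C → c; S → A X0; X0 → B C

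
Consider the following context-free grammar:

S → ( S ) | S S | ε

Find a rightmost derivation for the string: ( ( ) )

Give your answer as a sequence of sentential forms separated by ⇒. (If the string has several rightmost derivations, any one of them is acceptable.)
Start with S.
Step 1: the rightmost non-terminal is S; apply S → ( S ):  ( S )
Step 2: the rightmost non-terminal is S; apply S → ( S ):  ( ( S ) )
Step 3: the rightmost non-terminal is S; apply S → ε:  ( ( ) )

Final answer: S ⇒ ( S ) ⇒ ( ( S ) ) ⇒ ( ( ) )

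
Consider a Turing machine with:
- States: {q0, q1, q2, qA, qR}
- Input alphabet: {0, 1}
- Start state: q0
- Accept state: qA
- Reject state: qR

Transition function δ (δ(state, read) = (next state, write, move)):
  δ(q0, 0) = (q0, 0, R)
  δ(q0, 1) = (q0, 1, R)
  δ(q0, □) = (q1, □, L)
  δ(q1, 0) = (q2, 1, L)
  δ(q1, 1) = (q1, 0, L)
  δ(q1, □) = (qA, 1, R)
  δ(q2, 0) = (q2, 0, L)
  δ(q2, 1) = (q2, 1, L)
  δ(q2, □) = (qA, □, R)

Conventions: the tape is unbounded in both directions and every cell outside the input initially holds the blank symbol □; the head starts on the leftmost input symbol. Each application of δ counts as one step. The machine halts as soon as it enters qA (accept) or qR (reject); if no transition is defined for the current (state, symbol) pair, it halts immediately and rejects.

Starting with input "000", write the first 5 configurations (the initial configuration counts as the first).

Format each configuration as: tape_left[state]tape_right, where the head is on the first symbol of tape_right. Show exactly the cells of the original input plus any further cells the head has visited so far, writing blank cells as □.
Step 0: [q0]000 (head at position 0)
Step 1: δ(q0, 0) = (q0, 0, R)  ⊢  0[q0]00 (head at position 1)
Step 2: δ(q0, 0) = (q0, 0, R)  ⊢  00[q0]0 (head at position 2)
Step 3: δ(q0, 0) = (q0, 0, R)  ⊢  000[q0]□ (head at position 3)
Step 4: δ(q0, □) = (q1, □, L)  ⊢  00[q1]0□ (head at position 2)

Final answer: [q0]000 ⊢ 0[q0]00 ⊢ 00[q0]0 ⊢ 000[q0]□ ⊢ 00[q1]0□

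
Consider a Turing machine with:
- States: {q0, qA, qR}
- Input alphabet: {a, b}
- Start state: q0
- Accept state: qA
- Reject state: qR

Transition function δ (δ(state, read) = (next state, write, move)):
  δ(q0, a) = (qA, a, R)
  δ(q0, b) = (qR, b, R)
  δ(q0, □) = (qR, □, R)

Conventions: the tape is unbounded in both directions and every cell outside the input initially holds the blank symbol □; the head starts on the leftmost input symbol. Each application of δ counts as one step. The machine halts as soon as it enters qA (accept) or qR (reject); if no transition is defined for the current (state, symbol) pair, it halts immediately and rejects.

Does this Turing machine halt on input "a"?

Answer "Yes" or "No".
Step 0: [q0]a (head at position 0)
Step 1: δ(q0, a) = (qA, a, R)  ⊢  a[qA]□ (head at position 1)
The machine is in qA, so it halts and accepts.
It halts after 1 steps.

Final answer: Yes - halts after 1 steps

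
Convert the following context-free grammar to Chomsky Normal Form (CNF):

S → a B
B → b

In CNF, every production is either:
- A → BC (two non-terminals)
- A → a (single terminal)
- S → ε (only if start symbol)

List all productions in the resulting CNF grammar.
The grammar has no ε-productions or unit productions to eliminate.
S → a B has terminal a in a right-hand side of length ≥ 2: introduce T_a → a and use T_a in place of a.
B → b is already in CNF (single terminal) – keep it.
S → a B becomes S → T_a B.
Resulting CNF grammar (3 productions): T_a → a; B → b; S → T_a B

Final answer: T_a → a; B → b; S → T_a B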